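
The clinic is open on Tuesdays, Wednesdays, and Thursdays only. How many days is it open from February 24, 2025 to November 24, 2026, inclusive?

February 24, 2025 is a Monday.
The range spans 639 days (inclusive of both endpoints).
639 = 7 × 91 + 2, so there are 91 full weeks plus 2 extra days.
Each full week contributes 3 days from the set (Tue, Wed, Thu): 91 × 3 = 273.
The 2 extra days are Mon, Tue — 1 of them qualifies.
Total: 273 + 1 = 274.

274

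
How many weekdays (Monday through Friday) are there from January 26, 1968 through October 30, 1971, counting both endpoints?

January 26, 1968 is a Friday.
From January 26, 1968 to October 30, 1971 is 1374 days inclusive.
1374 = 7 × 196 + 2, so there are 196 full weeks plus 2 extra days.
Each full week contributes 5 weekdays (Mon–Fri): 196 × 5 = 980.
The 2 extra days are Friday, Saturday — 1 of them qualifies.
Total: 980 + 1 = 981.

981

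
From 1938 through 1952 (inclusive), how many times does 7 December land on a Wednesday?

Day of week of December 7 in each year:
1938: Wed ✓, 1939: Thu, 1940: Sat, 1941: Sun, 1942: Mon, 1943: Tue, 1944: Thu, 1945: Fri, 1946: Sat, 1947: Sun, 1948: Tue, 1949: Wed ✓, 1950: Thu, 1951: Fri, 1952: Sun
Wednesdays: 1938, 1949.

2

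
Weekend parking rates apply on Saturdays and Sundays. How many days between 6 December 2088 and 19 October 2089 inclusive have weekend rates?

6 December 2088 is a Monday.
That's 318 days from start to end, counting both.
318 = 7 × 45 + 3, so there are 45 full weeks plus 3 extra days.
Each full week contributes 2 weekend days (Sat, Sun): 45 × 2 = 90.
The 3 extra days are Mon, Tue, Wed — none qualify.
Total: 90 + 0 = 90.

90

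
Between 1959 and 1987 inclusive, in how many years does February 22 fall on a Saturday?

Day of week of February 22 in each year:
1959: Sun, 1960: Mon, 1961: Wed, 1962: Thu, 1963: Fri, 1964: Sat ✓, 1965: Mon, 1966: Tue, 1967: Wed, 1968: Thu, 1969: Sat ✓, 1970: Sun, 1971: Mon, 1972: Tue, 1973: Thu, 1974: Fri, 1975: Sat ✓, 1976: Sun, 1977: Tue, 1978: Wed, 1979: Thu, 1980: Fri, 1981: Sun, 1982: Mon, 1983: Tue, 1984: Wed, 1985: Fri, 1986: Sat ✓, 1987: Sun
Saturdays: 1964, 1969, 1975, 1986.

4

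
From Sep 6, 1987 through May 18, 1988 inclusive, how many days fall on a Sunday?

37 Sundays

Sep 6, 1987 is a Sunday.
From Sep 6, 1987 to May 18, 1988 is 256 days inclusive.
256 = 7 × 36 + 4, so there are 36 full weeks plus 4 extra days.
Each full week contributes one Sunday: 36 so far.
The 4 extra days are Sunday, Monday, Tuesday, Wednesday — 1 of them qualifies.
Total: 36 + 1 = 37.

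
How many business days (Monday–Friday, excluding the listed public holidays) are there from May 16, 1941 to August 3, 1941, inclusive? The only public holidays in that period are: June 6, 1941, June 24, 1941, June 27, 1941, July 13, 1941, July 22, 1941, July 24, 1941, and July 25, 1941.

50 business days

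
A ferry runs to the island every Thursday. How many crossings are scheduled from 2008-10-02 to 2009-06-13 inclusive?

37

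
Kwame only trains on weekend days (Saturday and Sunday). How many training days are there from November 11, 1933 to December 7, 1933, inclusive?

November 11, 1933 is a Saturday.
That's 27 days from start to end, counting both.
27 = 7 × 3 + 6, so there are 3 full weeks plus 6 extra days.
Each full week contributes 2 weekend days (Sat, Sun): 3 × 2 = 6.
The 6 extra days are Sat, Sun, Mon, Tue, Wed, Thu — 2 of them qualify.
Total: 6 + 2 = 8.

8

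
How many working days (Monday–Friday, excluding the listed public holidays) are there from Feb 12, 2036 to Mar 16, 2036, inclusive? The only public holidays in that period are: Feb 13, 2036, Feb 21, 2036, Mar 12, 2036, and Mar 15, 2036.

21 working days

Feb 12, 2036 is a Tuesday.
That's 34 days from start to end, counting both.
34 = 7 × 4 + 6, so there are 4 full weeks plus 6 extra days.
Each full week contributes 5 weekdays (Mon–Fri): 4 × 5 = 20.
The 6 extra days are Tuesday, Wednesday, Thursday, Friday, Saturday, Sunday — 4 of them qualify.
Total: 20 + 4 = 24.
Holidays: Feb 13, 2036 (Wed); Feb 21, 2036 (Thu); Mar 12, 2036 (Wed); Mar 15, 2036 (Sat).
3 of the 4 holidays fall on weekdays; the rest are weekends and were already excluded.
Business days: 24 − 3 = 21.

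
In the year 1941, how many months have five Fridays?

A month has five Fridays exactly when Friday falls within its first (length − 28) days.
Jan: 31 days, starts Wed → 5 of Wed, Thu, Fri ✓
Feb: 28 days, starts Sat → 5 of (none)
Mar: 31 days, starts Sat → 5 of Sat, Sun, Mon
Apr: 30 days, starts Tue → 5 of Tue, Wed
May: 31 days, starts Thu → 5 of Thu, Fri, Sat ✓
Jun: 30 days, starts Sun → 5 of Sun, Mon
Jul: 31 days, starts Tue → 5 of Tue, Wed, Thu
Aug: 31 days, starts Fri → 5 of Fri, Sat, Sun ✓
Sep: 30 days, starts Mon → 5 of Mon, Tue
Oct: 31 days, starts Wed → 5 of Wed, Thu, Fri ✓
Nov: 30 days, starts Sat → 5 of Sat, Sun
Dec: 31 days, starts Mon → 5 of Mon, Tue, Wed
Months with five Fridays: Jan, May, Aug, Oct.

4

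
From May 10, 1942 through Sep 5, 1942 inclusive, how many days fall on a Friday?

17 Fridays

May 10, 1942 is a Sunday.
From May 10, 1942 to Sep 5, 1942 is 119 days inclusive.
119 = 7 × 17, so the span is exactly 17 full weeks.
Each full week contributes one Friday: 17 so far.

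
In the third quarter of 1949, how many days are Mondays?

1949-07-01 is a Friday.
The range spans 92 days (inclusive of both endpoints).
92 = 7 × 13 + 1, so there are 13 full weeks plus 1 extra day.
Each full week contributes one Monday: 13 so far.
The 1 extra day is Friday — none qualify.
Total: 13 + 0 = 13.

13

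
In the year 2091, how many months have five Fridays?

4

A month has five Fridays exactly when Friday falls within its first (length − 28) days.
Jan: 31 days, starts Mon → 5 of Mon, Tue, Wed
Feb: 28 days, starts Thu → 5 of (none)
Mar: 31 days, starts Thu → 5 of Thu, Fri, Sat ✓
Apr: 30 days, starts Sun → 5 of Sun, Mon
May: 31 days, starts Tue → 5 of Tue, Wed, Thu
Jun: 30 days, starts Fri → 5 of Fri, Sat ✓
Jul: 31 days, starts Sun → 5 of Sun, Mon, Tue
Aug: 31 days, starts Wed → 5 of Wed, Thu, Fri ✓
Sep: 30 days, starts Sat → 5 of Sat, Sun
Oct: 31 days, starts Mon → 5 of Mon, Tue, Wed
Nov: 30 days, starts Thu → 5 of Thu, Fri ✓
Dec: 31 days, starts Sat → 5 of Sat, Sun, Mon
Months with five Fridays: Mar, Jun, Aug, Nov.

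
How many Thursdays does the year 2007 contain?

52

2007-01-01 is a Monday.
That's 365 days from start to end, counting both.
365 = 7 × 52 + 1, so there are 52 full weeks plus 1 extra day.
Each full week contributes one Thursday: 52 so far.
The 1 extra day is Monday — none qualify.
Total: 52 + 0 = 52.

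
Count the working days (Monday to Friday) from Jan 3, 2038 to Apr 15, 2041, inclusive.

Jan 3, 2038 is a Sunday.
That's 1199 days from start to end, counting both.
1199 = 7 × 171 + 2, so there are 171 full weeks plus 2 extra days.
Each full week contributes 5 weekdays (Mon–Fri): 171 × 5 = 855.
The 2 extra days are Sunday, Monday — 1 of them qualifies.
Total: 855 + 1 = 856.

856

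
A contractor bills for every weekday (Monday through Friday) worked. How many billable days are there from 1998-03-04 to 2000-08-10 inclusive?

1998-03-04 is a Wednesday.
That's 891 days from start to end, counting both.
891 = 7 × 127 + 2, so there are 127 full weeks plus 2 extra days.
Each full week contributes 5 weekdays (Mon–Fri): 127 × 5 = 635.
The 2 extra days are Wed, Thu — 2 of them qualify.
Total: 635 + 2 = 637.

637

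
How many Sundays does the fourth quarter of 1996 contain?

Oct 1, 1996 is a Tuesday.
That's 92 days from start to end, counting both.
92 = 7 × 13 + 1, so there are 13 full weeks plus 1 extra day.
Each full week contributes one Sunday: 13 so far.
The 1 extra day is Tuesday — none qualify.
Total: 13 + 0 = 13.

13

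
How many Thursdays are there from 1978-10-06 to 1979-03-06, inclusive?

1978-10-06 is a Friday.
That's 152 days from start to end, counting both.
152 = 7 × 21 + 5, so there are 21 full weeks plus 5 extra days.
Each full week contributes one Thursday: 21 so far.
The 5 extra days are Fri, Sat, Sun, Mon, Tue — none qualify.
Total: 21 + 0 = 21.

21 Thursdays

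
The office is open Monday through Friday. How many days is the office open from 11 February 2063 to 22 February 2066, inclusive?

11 February 2063 is a Sunday.
The range spans 1108 days (inclusive of both endpoints).
1108 = 7 × 158 + 2, so there are 158 full weeks plus 2 extra days.
Each full week contributes 5 weekdays (Mon–Fri): 158 × 5 = 790.
The 2 extra days are Sunday, Monday — 1 of them qualifies.
Total: 790 + 1 = 791.

791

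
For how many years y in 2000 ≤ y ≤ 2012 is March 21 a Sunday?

Day of week of March 21 in each year:
2000: Tue, 2001: Wed, 2002: Thu, 2003: Fri, 2004: Sun ✓, 2005: Mon, 2006: Tue, 2007: Wed, 2008: Fri, 2009: Sat, 2010: Sun ✓, 2011: Mon, 2012: Wed
Sundays: 2004, 2010.

2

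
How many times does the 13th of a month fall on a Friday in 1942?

3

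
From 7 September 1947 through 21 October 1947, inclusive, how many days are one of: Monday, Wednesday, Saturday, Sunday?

26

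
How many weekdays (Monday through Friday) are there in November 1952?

20 weekdays

November 1, 1952 is a Saturday.
From November 1, 1952 to November 30, 1952 is 30 days inclusive.
30 = 7 × 4 + 2, so there are 4 full weeks plus 2 extra days.
Each full week contributes 5 weekdays (Mon–Fri): 4 × 5 = 20.
The 2 extra days are Saturday, Sunday — none qualify.
Total: 20 + 0 = 20.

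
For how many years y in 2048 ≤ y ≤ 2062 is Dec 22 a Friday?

Day of week of December 22 in each year:
2048: Tue, 2049: Wed, 2050: Thu, 2051: Fri ✓, 2052: Sun, 2053: Mon, 2054: Tue, 2055: Wed, 2056: Fri ✓, 2057: Sat, 2058: Sun, 2059: Mon, 2060: Wed, 2061: Thu, 2062: Fri ✓
Fridays: 2051, 2056, 2062.

3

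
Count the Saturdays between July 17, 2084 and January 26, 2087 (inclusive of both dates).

132

July 17, 2084 is a Monday.
That's 924 days from start to end, counting both.
924 = 7 × 132, so the span is exactly 132 full weeks.
Each full week contributes one Saturday: 132 so far.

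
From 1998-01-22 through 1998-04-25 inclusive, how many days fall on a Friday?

14 Fridays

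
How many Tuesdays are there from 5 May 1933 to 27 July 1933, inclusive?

12

5 May 1933 is a Friday.
From 5 May 1933 to 27 July 1933 is 84 days inclusive.
84 = 7 × 12, so the span is exactly 12 full weeks.
Each full week contributes one Tuesday: 12 so far.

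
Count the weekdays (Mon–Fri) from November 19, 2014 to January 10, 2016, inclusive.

November 19, 2014 is a Wednesday.
The range spans 418 days (inclusive of both endpoints).
418 = 7 × 59 + 5, so there are 59 full weeks plus 5 extra days.
Each full week contributes 5 weekdays (Mon–Fri): 59 × 5 = 295.
The 5 extra days are Wednesday, Thursday, Friday, Saturday, Sunday — 3 of them qualify.
Total: 295 + 3 = 298.

298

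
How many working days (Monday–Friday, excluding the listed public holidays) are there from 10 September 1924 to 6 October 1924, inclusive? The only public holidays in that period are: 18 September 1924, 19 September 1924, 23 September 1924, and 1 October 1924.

15

10 September 1924 is a Wednesday.
The range spans 27 days (inclusive of both endpoints).
27 = 7 × 3 + 6, so there are 3 full weeks plus 6 extra days.
Each full week contributes 5 weekdays (Mon–Fri): 3 × 5 = 15.
The 6 extra days are Wednesday, Thursday, Friday, Saturday, Sunday, Monday — 4 of them qualify.
Total: 15 + 4 = 19.
Holidays: 18 September 1924 (Thu); 19 September 1924 (Fri); 23 September 1924 (Tue); 1 October 1924 (Wed).
All 4 holidays fall on weekdays, so subtract 4.
Business days: 19 − 4 = 15.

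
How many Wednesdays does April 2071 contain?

1 April 2071 is a Wednesday.
That's 30 days from start to end, counting both.
30 = 7 × 4 + 2, so there are 4 full weeks plus 2 extra days.
Each full week contributes one Wednesday: 4 so far.
The 2 extra days are Wed, Thu — 1 of them qualifies.
Total: 4 + 1 = 5.

5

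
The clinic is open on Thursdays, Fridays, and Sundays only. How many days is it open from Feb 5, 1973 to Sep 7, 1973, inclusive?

Feb 5, 1973 is a Monday.
The range spans 215 days (inclusive of both endpoints).
215 = 7 × 30 + 5, so there are 30 full weeks plus 5 extra days.
Each full week contributes 3 days from the set (Thu, Fri, Sun): 30 × 3 = 90.
The 5 extra days are Monday, Tuesday, Wednesday, Thursday, Friday — 2 of them qualify.
Total: 90 + 2 = 92.

92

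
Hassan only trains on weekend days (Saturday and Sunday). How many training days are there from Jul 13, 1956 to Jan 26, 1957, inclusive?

57

Jul 13, 1956 is a Friday.
From Jul 13, 1956 to Jan 26, 1957 is 198 days inclusive.
198 = 7 × 28 + 2, so there are 28 full weeks plus 2 extra days.
Each full week contributes 2 weekend days (Sat, Sun): 28 × 2 = 56.
The 2 extra days are Fri, Sat — 1 of them qualifies.
Total: 56 + 1 = 57.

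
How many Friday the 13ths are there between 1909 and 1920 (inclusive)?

Friday-the-13ths by year:
1909: Aug
1910: May
1911: Jan, Oct
1912: Sep, Dec
1913: Jun
1914: Feb, Mar, Nov
1915: Aug
1916: Oct
1917: Apr, Jul
1918: Sep, Dec
1919: Jun
1920: Feb, Aug

19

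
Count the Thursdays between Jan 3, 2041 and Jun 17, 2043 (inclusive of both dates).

128 Thursdays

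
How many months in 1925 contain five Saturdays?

A month has five Saturdays exactly when Saturday falls within its first (length − 28) days.
Jan: 31 days, starts Thu → 5 of Thu, Fri, Sat ✓
Feb: 28 days, starts Sun → 5 of (none)
Mar: 31 days, starts Sun → 5 of Sun, Mon, Tue
Apr: 30 days, starts Wed → 5 of Wed, Thu
May: 31 days, starts Fri → 5 of Fri, Sat, Sun ✓
Jun: 30 days, starts Mon → 5 of Mon, Tue
Jul: 31 days, starts Wed → 5 of Wed, Thu, Fri
Aug: 31 days, starts Sat → 5 of Sat, Sun, Mon ✓
Sep: 30 days, starts Tue → 5 of Tue, Wed
Oct: 31 days, starts Thu → 5 of Thu, Fri, Sat ✓
Nov: 30 days, starts Sun → 5 of Sun, Mon
Dec: 31 days, starts Tue → 5 of Tue, Wed, Thu
Months with five Saturdays: Jan, May, Aug, Oct.

4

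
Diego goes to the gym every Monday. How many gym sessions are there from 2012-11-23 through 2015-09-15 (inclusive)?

147 Mondays

2012-11-23 is a Friday.
The range spans 1027 days (inclusive of both endpoints).
1027 = 7 × 146 + 5, so there are 146 full weeks plus 5 extra days.
Each full week contributes one Monday: 146 so far.
The 5 extra days are Fri, Sat, Sun, Mon, Tue — 1 of them qualifies.
Total: 146 + 1 = 147.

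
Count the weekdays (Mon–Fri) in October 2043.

22

October 1, 2043 is a Thursday.
That's 31 days from start to end, counting both.
31 = 7 × 4 + 3, so there are 4 full weeks plus 3 extra days.
Each full week contributes 5 weekdays (Mon–Fri): 4 × 5 = 20.
The 3 extra days are Thursday, Friday, Saturday — 2 of them qualify.
Total: 20 + 2 = 22.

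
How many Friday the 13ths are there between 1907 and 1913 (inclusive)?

11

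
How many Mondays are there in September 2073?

4

September 1, 2073 is a Friday.
From September 1, 2073 to September 30, 2073 is 30 days inclusive.
30 = 7 × 4 + 2, so there are 4 full weeks plus 2 extra days.
Each full week contributes one Monday: 4 so far.
The 2 extra days are Fri, Sat — none qualify.
Total: 4 + 0 = 4.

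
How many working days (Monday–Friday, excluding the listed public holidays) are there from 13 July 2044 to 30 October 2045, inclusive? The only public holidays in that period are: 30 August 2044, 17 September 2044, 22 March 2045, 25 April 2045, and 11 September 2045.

13 July 2044 is a Wednesday.
From 13 July 2044 to 30 October 2045 is 475 days inclusive.
475 = 7 × 67 + 6, so there are 67 full weeks plus 6 extra days.
Each full week contributes 5 weekdays (Mon–Fri): 67 × 5 = 335.
The 6 extra days are Wed, Thu, Fri, Sat, Sun, Mon — 4 of them qualify.
Total: 335 + 4 = 339.
Holidays: 30 August 2044 (Tue); 17 September 2044 (Sat); 22 March 2045 (Wed); 25 April 2045 (Tue); 11 September 2045 (Mon).
4 of the 5 holidays fall on weekdays; the rest are weekends and were already excluded.
Business days: 339 − 4 = 335.

335 working days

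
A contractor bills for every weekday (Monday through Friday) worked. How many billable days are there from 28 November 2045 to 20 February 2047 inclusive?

28 November 2045 is a Tuesday.
That's 450 days from start to end, counting both.
450 = 7 × 64 + 2, so there are 64 full weeks plus 2 extra days.
Each full week contributes 5 weekdays (Mon–Fri): 64 × 5 = 320.
The 2 extra days are Tuesday, Wednesday — 2 of them qualify.
Total: 320 + 2 = 322.

322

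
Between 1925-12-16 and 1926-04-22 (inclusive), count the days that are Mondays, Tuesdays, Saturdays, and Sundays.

72

1925-12-16 is a Wednesday.
The range spans 128 days (inclusive of both endpoints).
128 = 7 × 18 + 2, so there are 18 full weeks plus 2 extra days.
Each full week contributes 4 days from the set (Mon, Tue, Sat, Sun): 18 × 4 = 72.
The 2 extra days are Wednesday, Thursday — none qualify.
Total: 72 + 0 = 72.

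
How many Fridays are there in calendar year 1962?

January 1, 1962 is a Monday.
From January 1, 1962 to December 31, 1962 is 365 days inclusive.
365 = 7 × 52 + 1, so there are 52 full weeks plus 1 extra day.
Each full week contributes one Friday: 52 so far.
The 1 extra day is Monday — none qualify.
Total: 52 + 0 = 52.

52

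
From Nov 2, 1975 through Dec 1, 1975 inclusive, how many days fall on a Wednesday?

Nov 2, 1975 is a Sunday.
That's 30 days from start to end, counting both.
30 = 7 × 4 + 2, so there are 4 full weeks plus 2 extra days.
Each full week contributes one Wednesday: 4 so far.
The 2 extra days are Sunday, Monday — none qualify.
Total: 4 + 0 = 4.

4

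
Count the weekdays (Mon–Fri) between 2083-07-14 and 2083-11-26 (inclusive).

2083-07-14 is a Wednesday.
From 2083-07-14 to 2083-11-26 is 136 days inclusive.
136 = 7 × 19 + 3, so there are 19 full weeks plus 3 extra days.
Each full week contributes 5 weekdays (Mon–Fri): 19 × 5 = 95.
The 3 extra days are Wed, Thu, Fri — 3 of them qualify.
Total: 95 + 3 = 98.

98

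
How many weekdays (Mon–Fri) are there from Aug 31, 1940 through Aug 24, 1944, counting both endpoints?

1039

Aug 31, 1940 is a Saturday.
From Aug 31, 1940 to Aug 24, 1944 is 1455 days inclusive.
1455 = 7 × 207 + 6, so there are 207 full weeks plus 6 extra days.
Each full week contributes 5 weekdays (Mon–Fri): 207 × 5 = 1035.
The 6 extra days are Saturday, Sunday, Monday, Tuesday, Wednesday, Thursday — 4 of them qualify.
Total: 1035 + 4 = 1039.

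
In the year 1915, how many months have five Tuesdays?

A month has five Tuesdays exactly when Tuesday falls within its first (length − 28) days.
Jan: 31 days, starts Fri → 5 of Fri, Sat, Sun
Feb: 28 days, starts Mon → 5 of (none)
Mar: 31 days, starts Mon → 5 of Mon, Tue, Wed ✓
Apr: 30 days, starts Thu → 5 of Thu, Fri
May: 31 days, starts Sat → 5 of Sat, Sun, Mon
Jun: 30 days, starts Tue → 5 of Tue, Wed ✓
Jul: 31 days, starts Thu → 5 of Thu, Fri, Sat
Aug: 31 days, starts Sun → 5 of Sun, Mon, Tue ✓
Sep: 30 days, starts Wed → 5 of Wed, Thu
Oct: 31 days, starts Fri → 5 of Fri, Sat, Sun
Nov: 30 days, starts Mon → 5 of Mon, Tue ✓
Dec: 31 days, starts Wed → 5 of Wed, Thu, Fri
Months with five Tuesdays: Mar, Jun, Aug, Nov.

4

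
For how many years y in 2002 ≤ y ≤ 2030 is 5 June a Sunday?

4

Day of week of June 5 in each year:
2002: Wed, 2003: Thu, 2004: Sat, 2005: Sun ✓, 2006: Mon, 2007: Tue, 2008: Thu, 2009: Fri, 2010: Sat, 2011: Sun ✓, 2012: Tue, 2013: Wed, 2014: Thu, 2015: Fri, 2016: Sun ✓, 2017: Mon, 2018: Tue, 2019: Wed, 2020: Fri, 2021: Sat, 2022: Sun ✓, 2023: Mon, 2024: Wed, 2025: Thu, 2026: Fri, 2027: Sat, 2028: Mon, 2029: Tue, 2030: Wed
Sundays: 2005, 2011, 2016, 2022.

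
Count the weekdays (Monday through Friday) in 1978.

Jan 1, 1978 is a Sunday.
That's 365 days from start to end, counting both.
365 = 7 × 52 + 1, so there are 52 full weeks plus 1 extra day.
Each full week contributes 5 weekdays (Mon–Fri): 52 × 5 = 260.
The 1 extra day is Sunday — none qualify.
Total: 260 + 0 = 260.

260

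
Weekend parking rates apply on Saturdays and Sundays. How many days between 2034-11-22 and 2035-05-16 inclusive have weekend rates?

50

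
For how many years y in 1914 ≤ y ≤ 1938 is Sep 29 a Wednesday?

4

Day of week of September 29 in each year:
1914: Tue, 1915: Wed ✓, 1916: Fri, 1917: Sat, 1918: Sun, 1919: Mon, 1920: Wed ✓, 1921: Thu, 1922: Fri, 1923: Sat, 1924: Mon, 1925: Tue, 1926: Wed ✓, 1927: Thu, 1928: Sat, 1929: Sun, 1930: Mon, 1931: Tue, 1932: Thu, 1933: Fri, 1934: Sat, 1935: Sun, 1936: Tue, 1937: Wed ✓, 1938: Thu
Wednesdays: 1915, 1920, 1926, 1937.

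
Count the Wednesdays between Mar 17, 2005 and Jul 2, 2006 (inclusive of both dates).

67

Mar 17, 2005 is a Thursday.
From Mar 17, 2005 to Jul 2, 2006 is 473 days inclusive.
473 = 7 × 67 + 4, so there are 67 full weeks plus 4 extra days.
Each full week contributes one Wednesday: 67 so far.
The 4 extra days are Thursday, Friday, Saturday, Sunday — none qualify.
Total: 67 + 0 = 67.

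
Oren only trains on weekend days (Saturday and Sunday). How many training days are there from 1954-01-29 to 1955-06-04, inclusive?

141

1954-01-29 is a Friday.
That's 492 days from start to end, counting both.
492 = 7 × 70 + 2, so there are 70 full weeks plus 2 extra days.
Each full week contributes 2 weekend days (Sat, Sun): 70 × 2 = 140.
The 2 extra days are Friday, Saturday — 1 of them qualifies.
Total: 140 + 1 = 141.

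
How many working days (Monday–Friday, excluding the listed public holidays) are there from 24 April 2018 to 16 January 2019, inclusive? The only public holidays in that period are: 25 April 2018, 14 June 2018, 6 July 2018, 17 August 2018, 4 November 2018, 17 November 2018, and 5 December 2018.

187 working days

24 April 2018 is a Tuesday.
The range spans 268 days (inclusive of both endpoints).
268 = 7 × 38 + 2, so there are 38 full weeks plus 2 extra days.
Each full week contributes 5 weekdays (Mon–Fri): 38 × 5 = 190.
The 2 extra days are Tuesday, Wednesday — 2 of them qualify.
Total: 190 + 2 = 192.
Holidays: 25 April 2018 (Wed); 14 June 2018 (Thu); 6 July 2018 (Fri); 17 August 2018 (Fri); 4 November 2018 (Sun); 17 November 2018 (Sat); 5 December 2018 (Wed).
5 of the 7 holidays fall on weekdays; the rest are weekends and were already excluded.
Business days: 192 − 5 = 187.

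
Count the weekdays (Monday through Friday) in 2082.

1 January 2082 is a Thursday.
That's 365 days from start to end, counting both.
365 = 7 × 52 + 1, so there are 52 full weeks plus 1 extra day.
Each full week contributes 5 weekdays (Mon–Fri): 52 × 5 = 260.
The 1 extra day is Thu — 1 of them qualifies.
Total: 260 + 1 = 261.

261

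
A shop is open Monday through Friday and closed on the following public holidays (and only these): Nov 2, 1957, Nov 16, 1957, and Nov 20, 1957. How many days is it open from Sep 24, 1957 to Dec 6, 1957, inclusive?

Sep 24, 1957 is a Tuesday.
From Sep 24, 1957 to Dec 6, 1957 is 74 days inclusive.
74 = 7 × 10 + 4, so there are 10 full weeks plus 4 extra days.
Each full week contributes 5 weekdays (Mon–Fri): 10 × 5 = 50.
The 4 extra days are Tue, Wed, Thu, Fri — 4 of them qualify.
Total: 50 + 4 = 54.
Holidays: Nov 2, 1957 (Sat); Nov 16, 1957 (Sat); Nov 20, 1957 (Wed).
1 of the 3 holidays fall on weekdays; the rest are weekends and were already excluded.
Business days: 54 − 1 = 53.

53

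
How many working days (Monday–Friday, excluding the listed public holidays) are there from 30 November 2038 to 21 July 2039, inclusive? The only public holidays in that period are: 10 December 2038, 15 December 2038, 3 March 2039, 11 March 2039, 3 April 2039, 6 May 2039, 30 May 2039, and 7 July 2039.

30 November 2038 is a Tuesday.
From 30 November 2038 to 21 July 2039 is 234 days inclusive.
234 = 7 × 33 + 3, so there are 33 full weeks plus 3 extra days.
Each full week contributes 5 weekdays (Mon–Fri): 33 × 5 = 165.
The 3 extra days are Tue, Wed, Thu — 3 of them qualify.
Total: 165 + 3 = 168.
Holidays: 10 December 2038 (Fri); 15 December 2038 (Wed); 3 March 2039 (Thu); 11 March 2039 (Fri); 3 April 2039 (Sun); 6 May 2039 (Fri); 30 May 2039 (Mon); 7 July 2039 (Thu).
7 of the 8 holidays fall on weekdays; the rest are weekends and were already excluded.
Business days: 168 − 7 = 161.

161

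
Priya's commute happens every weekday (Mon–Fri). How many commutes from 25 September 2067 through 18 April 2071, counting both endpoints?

930

25 September 2067 is a Sunday.
The range spans 1302 days (inclusive of both endpoints).
1302 = 7 × 186, so the span is exactly 186 full weeks.
Each full week contributes 5 weekdays (Mon–Fri): 186 × 5 = 930.
Total: 930.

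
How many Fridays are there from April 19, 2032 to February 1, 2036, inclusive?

198 Fridays

April 19, 2032 is a Monday.
From April 19, 2032 to February 1, 2036 is 1384 days inclusive.
1384 = 7 × 197 + 5, so there are 197 full weeks plus 5 extra days.
Each full week contributes one Friday: 197 so far.
The 5 extra days are Monday, Tuesday, Wednesday, Thursday, Friday — 1 of them qualifies.
Total: 197 + 1 = 198.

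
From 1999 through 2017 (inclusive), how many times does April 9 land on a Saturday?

3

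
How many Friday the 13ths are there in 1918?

2

The 13th falls on a Friday when the month's 13th has weekday Fri.
Jan 13 is Sun; Feb 13 is Wed; Mar 13 is Wed; Apr 13 is Sat; May 13 is Mon; Jun 13 is Thu; Jul 13 is Sat; Aug 13 is Tue; Sep 13 is Fri ✓; Oct 13 is Sun; Nov 13 is Wed; Dec 13 is Fri ✓.
Friday the 13ths: Sep, Dec.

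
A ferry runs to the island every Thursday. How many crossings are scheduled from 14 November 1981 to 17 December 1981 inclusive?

5 Thursdays

14 November 1981 is a Saturday.
That's 34 days from start to end, counting both.
34 = 7 × 4 + 6, so there are 4 full weeks plus 6 extra days.
Each full week contributes one Thursday: 4 so far.
The 6 extra days are Sat, Sun, Mon, Tue, Wed, Thu — 1 of them qualifies.
Total: 4 + 1 = 5.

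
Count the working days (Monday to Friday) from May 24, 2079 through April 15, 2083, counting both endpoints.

May 24, 2079 is a Wednesday.
From May 24, 2079 to April 15, 2083 is 1423 days inclusive.
1423 = 7 × 203 + 2, so there are 203 full weeks plus 2 extra days.
Each full week contributes 5 weekdays (Mon–Fri): 203 × 5 = 1015.
The 2 extra days are Wednesday, Thursday — 2 of them qualify.
Total: 1015 + 2 = 1017.

1017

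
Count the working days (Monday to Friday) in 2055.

261

2055-01-01 is a Friday.
From 2055-01-01 to 2055-12-31 is 365 days inclusive.
365 = 7 × 52 + 1, so there are 52 full weeks plus 1 extra day.
Each full week contributes 5 weekdays (Mon–Fri): 52 × 5 = 260.
The 1 extra day is Fri — 1 of them qualifies.
Total: 260 + 1 = 261.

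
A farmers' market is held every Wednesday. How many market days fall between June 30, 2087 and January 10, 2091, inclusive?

185

June 30, 2087 is a Monday.
From June 30, 2087 to January 10, 2091 is 1291 days inclusive.
1291 = 7 × 184 + 3, so there are 184 full weeks plus 3 extra days.
Each full week contributes one Wednesday: 184 so far.
The 3 extra days are Mon, Tue, Wed — 1 of them qualifies.
Total: 184 + 1 = 185.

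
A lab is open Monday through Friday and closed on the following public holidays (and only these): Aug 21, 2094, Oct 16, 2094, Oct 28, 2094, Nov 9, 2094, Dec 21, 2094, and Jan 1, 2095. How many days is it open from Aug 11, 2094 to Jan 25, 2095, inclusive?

117 business days

Aug 11, 2094 is a Wednesday.
From Aug 11, 2094 to Jan 25, 2095 is 168 days inclusive.
168 = 7 × 24, so the span is exactly 24 full weeks.
Each full week contributes 5 weekdays (Mon–Fri): 24 × 5 = 120.
Total: 120.
Holidays: Aug 21, 2094 (Sat); Oct 16, 2094 (Sat); Oct 28, 2094 (Thu); Nov 9, 2094 (Tue); Dec 21, 2094 (Tue); Jan 1, 2095 (Sat).
3 of the 6 holidays fall on weekdays; the rest are weekends and were already excluded.
Business days: 120 − 3 = 117.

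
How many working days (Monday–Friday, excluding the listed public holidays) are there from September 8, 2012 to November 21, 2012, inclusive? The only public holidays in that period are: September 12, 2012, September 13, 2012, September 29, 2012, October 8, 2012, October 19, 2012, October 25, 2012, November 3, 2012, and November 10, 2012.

September 8, 2012 is a Saturday.
That's 75 days from start to end, counting both.
75 = 7 × 10 + 5, so there are 10 full weeks plus 5 extra days.
Each full week contributes 5 weekdays (Mon–Fri): 10 × 5 = 50.
The 5 extra days are Sat, Sun, Mon, Tue, Wed — 3 of them qualify.
Total: 50 + 3 = 53.
Holidays: September 12, 2012 (Wed); September 13, 2012 (Thu); September 29, 2012 (Sat); October 8, 2012 (Mon); October 19, 2012 (Fri); October 25, 2012 (Thu); November 3, 2012 (Sat); November 10, 2012 (Sat).
5 of the 8 holidays fall on weekdays; the rest are weekends and were already excluded.
Business days: 53 − 5 = 48.

48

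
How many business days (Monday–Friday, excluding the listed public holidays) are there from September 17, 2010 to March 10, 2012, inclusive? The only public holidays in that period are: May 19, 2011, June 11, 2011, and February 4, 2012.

September 17, 2010 is a Friday.
The range spans 541 days (inclusive of both endpoints).
541 = 7 × 77 + 2, so there are 77 full weeks plus 2 extra days.
Each full week contributes 5 weekdays (Mon–Fri): 77 × 5 = 385.
The 2 extra days are Friday, Saturday — 1 of them qualifies.
Total: 385 + 1 = 386.
Holidays: May 19, 2011 (Thu); June 11, 2011 (Sat); February 4, 2012 (Sat).
1 of the 3 holidays fall on weekdays; the rest are weekends and were already excluded.
Business days: 386 − 1 = 385.

385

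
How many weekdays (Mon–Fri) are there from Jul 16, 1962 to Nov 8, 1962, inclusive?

Jul 16, 1962 is a Monday.
The range spans 116 days (inclusive of both endpoints).
116 = 7 × 16 + 4, so there are 16 full weeks plus 4 extra days.
Each full week contributes 5 weekdays (Mon–Fri): 16 × 5 = 80.
The 4 extra days are Monday, Tuesday, Wednesday, Thursday — 4 of them qualify.
Total: 80 + 4 = 84.

84 weekdays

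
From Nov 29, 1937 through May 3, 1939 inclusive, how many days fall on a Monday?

75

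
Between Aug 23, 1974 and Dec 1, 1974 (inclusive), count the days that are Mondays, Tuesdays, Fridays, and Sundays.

Aug 23, 1974 is a Friday.
The range spans 101 days (inclusive of both endpoints).
101 = 7 × 14 + 3, so there are 14 full weeks plus 3 extra days.
Each full week contributes 4 days from the set (Mon, Tue, Fri, Sun): 14 × 4 = 56.
The 3 extra days are Friday, Saturday, Sunday — 2 of them qualify.
Total: 56 + 2 = 58.

58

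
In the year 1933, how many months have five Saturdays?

A month has five Saturdays exactly when Saturday falls within its first (length − 28) days.
Jan: 31 days, starts Sun → 5 of Sun, Mon, Tue
Feb: 28 days, starts Wed → 5 of (none)
Mar: 31 days, starts Wed → 5 of Wed, Thu, Fri
Apr: 30 days, starts Sat → 5 of Sat, Sun ✓
May: 31 days, starts Mon → 5 of Mon, Tue, Wed
Jun: 30 days, starts Thu → 5 of Thu, Fri
Jul: 31 days, starts Sat → 5 of Sat, Sun, Mon ✓
Aug: 31 days, starts Tue → 5 of Tue, Wed, Thu
Sep: 30 days, starts Fri → 5 of Fri, Sat ✓
Oct: 31 days, starts Sun → 5 of Sun, Mon, Tue
Nov: 30 days, starts Wed → 5 of Wed, Thu
Dec: 31 days, starts Fri → 5 of Fri, Sat, Sun ✓
Months with five Saturdays: Apr, Jul, Sep, Dec.

4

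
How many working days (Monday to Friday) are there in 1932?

Jan 1, 1932 is a Friday.
The range spans 366 days (inclusive of both endpoints).
366 = 7 × 52 + 2, so there are 52 full weeks plus 2 extra days.
Each full week contributes 5 weekdays (Mon–Fri): 52 × 5 = 260.
The 2 extra days are Fri, Sat — 1 of them qualifies.
Total: 260 + 1 = 261.

261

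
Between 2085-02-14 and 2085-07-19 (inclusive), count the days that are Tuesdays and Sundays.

44

2085-02-14 is a Wednesday.
The range spans 156 days (inclusive of both endpoints).
156 = 7 × 22 + 2, so there are 22 full weeks plus 2 extra days.
Each full week contributes 2 days from the set (Tue, Sun): 22 × 2 = 44.
The 2 extra days are Wed, Thu — none qualify.
Total: 44 + 0 = 44.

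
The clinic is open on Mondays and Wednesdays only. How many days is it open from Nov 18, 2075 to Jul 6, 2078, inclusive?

Nov 18, 2075 is a Monday.
From Nov 18, 2075 to Jul 6, 2078 is 962 days inclusive.
962 = 7 × 137 + 3, so there are 137 full weeks plus 3 extra days.
Each full week contributes 2 days from the set (Mon, Wed): 137 × 2 = 274.
The 3 extra days are Mon, Tue, Wed — 2 of them qualify.
Total: 274 + 2 = 276.

276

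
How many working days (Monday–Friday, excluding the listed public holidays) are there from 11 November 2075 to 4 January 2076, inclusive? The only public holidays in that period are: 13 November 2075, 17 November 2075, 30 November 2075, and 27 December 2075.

38

11 November 2075 is a Monday.
From 11 November 2075 to 4 January 2076 is 55 days inclusive.
55 = 7 × 7 + 6, so there are 7 full weeks plus 6 extra days.
Each full week contributes 5 weekdays (Mon–Fri): 7 × 5 = 35.
The 6 extra days are Monday, Tuesday, Wednesday, Thursday, Friday, Saturday — 5 of them qualify.
Total: 35 + 5 = 40.
Holidays: 13 November 2075 (Wed); 17 November 2075 (Sun); 30 November 2075 (Sat); 27 December 2075 (Fri).
2 of the 4 holidays fall on weekdays; the rest are weekends and were already excluded.
Business days: 40 − 2 = 38.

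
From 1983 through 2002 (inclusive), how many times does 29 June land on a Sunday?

Day of week of June 29 in each year:
1983: Wed, 1984: Fri, 1985: Sat, 1986: Sun ✓, 1987: Mon, 1988: Wed, 1989: Thu, 1990: Fri, 1991: Sat, 1992: Mon, 1993: Tue, 1994: Wed, 1995: Thu, 1996: Sat, 1997: Sun ✓, 1998: Mon, 1999: Tue, 2000: Thu, 2001: Fri, 2002: Sat
Sundays: 1986, 1997.

2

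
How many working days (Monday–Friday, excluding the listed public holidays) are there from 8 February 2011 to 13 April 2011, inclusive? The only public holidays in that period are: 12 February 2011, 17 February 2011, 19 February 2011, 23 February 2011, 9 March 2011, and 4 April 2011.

43

8 February 2011 is a Tuesday.
That's 65 days from start to end, counting both.
65 = 7 × 9 + 2, so there are 9 full weeks plus 2 extra days.
Each full week contributes 5 weekdays (Mon–Fri): 9 × 5 = 45.
The 2 extra days are Tuesday, Wednesday — 2 of them qualify.
Total: 45 + 2 = 47.
Holidays: 12 February 2011 (Sat); 17 February 2011 (Thu); 19 February 2011 (Sat); 23 February 2011 (Wed); 9 March 2011 (Wed); 4 April 2011 (Mon).
4 of the 6 holidays fall on weekdays; the rest are weekends and were already excluded.
Business days: 47 − 4 = 43.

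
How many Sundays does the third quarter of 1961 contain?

1 July 1961 is a Saturday.
That's 92 days from start to end, counting both.
92 = 7 × 13 + 1, so there are 13 full weeks plus 1 extra day.
Each full week contributes one Sunday: 13 so far.
The 1 extra day is Saturday — none qualify.
Total: 13 + 0 = 13.

13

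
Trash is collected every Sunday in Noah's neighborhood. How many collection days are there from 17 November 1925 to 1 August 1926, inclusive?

37

17 November 1925 is a Tuesday.
The range spans 258 days (inclusive of both endpoints).
258 = 7 × 36 + 6, so there are 36 full weeks plus 6 extra days.
Each full week contributes one Sunday: 36 so far.
The 6 extra days are Tuesday, Wednesday, Thursday, Friday, Saturday, Sunday — 1 of them qualifies.
Total: 36 + 1 = 37.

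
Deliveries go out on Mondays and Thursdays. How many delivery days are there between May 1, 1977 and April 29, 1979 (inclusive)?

May 1, 1977 is a Sunday.
The range spans 729 days (inclusive of both endpoints).
729 = 7 × 104 + 1, so there are 104 full weeks plus 1 extra day.
Each full week contributes 2 days from the set (Mon, Thu): 104 × 2 = 208.
The 1 extra day is Sunday — none qualify.
Total: 208 + 0 = 208.

208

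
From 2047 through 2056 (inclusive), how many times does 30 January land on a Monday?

Day of week of January 30 in each year:
2047: Wed, 2048: Thu, 2049: Sat, 2050: Sun, 2051: Mon ✓, 2052: Tue, 2053: Thu, 2054: Fri, 2055: Sat, 2056: Sun
Mondays: 2051.

1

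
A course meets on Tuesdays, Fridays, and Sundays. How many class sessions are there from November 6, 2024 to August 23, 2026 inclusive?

November 6, 2024 is a Wednesday.
That's 656 days from start to end, counting both.
656 = 7 × 93 + 5, so there are 93 full weeks plus 5 extra days.
Each full week contributes 3 days from the set (Tue, Fri, Sun): 93 × 3 = 279.
The 5 extra days are Wed, Thu, Fri, Sat, Sun — 2 of them qualify.
Total: 279 + 2 = 281.

281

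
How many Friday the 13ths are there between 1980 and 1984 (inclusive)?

Friday-the-13ths by year:
1980: Jun
1981: Feb, Mar, Nov
1982: Aug
1983: May
1984: Jan, Apr, Jul

9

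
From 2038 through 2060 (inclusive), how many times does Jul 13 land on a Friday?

3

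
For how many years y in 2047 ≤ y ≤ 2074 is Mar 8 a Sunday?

Day of week of March 8 in each year:
2047: Fri, 2048: Sun ✓, 2049: Mon, 2050: Tue, 2051: Wed, 2052: Fri, 2053: Sat, 2054: Sun ✓, 2055: Mon, 2056: Wed, 2057: Thu, 2058: Fri, 2059: Sat, 2060: Mon, 2061: Tue, 2062: Wed, 2063: Thu, 2064: Sat, 2065: Sun ✓, 2066: Mon, 2067: Tue, 2068: Thu, 2069: Fri, 2070: Sat, 2071: Sun ✓, 2072: Tue, 2073: Wed, 2074: Thu
Sundays: 2048, 2054, 2065, 2071.

4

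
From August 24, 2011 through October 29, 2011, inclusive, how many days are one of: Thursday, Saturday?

August 24, 2011 is a Wednesday.
The range spans 67 days (inclusive of both endpoints).
67 = 7 × 9 + 4, so there are 9 full weeks plus 4 extra days.
Each full week contributes 2 days from the set (Thu, Sat): 9 × 2 = 18.
The 4 extra days are Wednesday, Thursday, Friday, Saturday — 2 of them qualify.
Total: 18 + 2 = 20.

20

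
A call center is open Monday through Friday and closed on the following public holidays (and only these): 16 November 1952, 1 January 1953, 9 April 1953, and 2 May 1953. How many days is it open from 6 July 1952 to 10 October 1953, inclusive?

328 working days

6 July 1952 is a Sunday.
From 6 July 1952 to 10 October 1953 is 462 days inclusive.
462 = 7 × 66, so the span is exactly 66 full weeks.
Each full week contributes 5 weekdays (Mon–Fri): 66 × 5 = 330.
Holidays: 16 November 1952 (Sun); 1 January 1953 (Thu); 9 April 1953 (Thu); 2 May 1953 (Sat).
2 of the 4 holidays fall on weekdays; the rest are weekends and were already excluded.
Business days: 330 − 2 = 328.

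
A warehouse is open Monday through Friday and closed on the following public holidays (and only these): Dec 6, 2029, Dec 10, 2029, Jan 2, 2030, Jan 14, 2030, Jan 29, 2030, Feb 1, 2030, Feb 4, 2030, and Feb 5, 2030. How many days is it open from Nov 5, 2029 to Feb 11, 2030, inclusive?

63

Nov 5, 2029 is a Monday.
That's 99 days from start to end, counting both.
99 = 7 × 14 + 1, so there are 14 full weeks plus 1 extra day.
Each full week contributes 5 weekdays (Mon–Fri): 14 × 5 = 70.
The 1 extra day is Mon — 1 of them qualifies.
Total: 70 + 1 = 71.
Holidays: Dec 6, 2029 (Thu); Dec 10, 2029 (Mon); Jan 2, 2030 (Wed); Jan 14, 2030 (Mon); Jan 29, 2030 (Tue); Feb 1, 2030 (Fri); Feb 4, 2030 (Mon); Feb 5, 2030 (Tue).
All 8 holidays fall on weekdays, so subtract 8.
Business days: 71 − 8 = 63.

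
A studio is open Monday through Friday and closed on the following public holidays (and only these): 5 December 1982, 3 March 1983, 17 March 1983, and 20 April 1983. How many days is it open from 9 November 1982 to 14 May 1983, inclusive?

9 November 1982 is a Tuesday.
That's 187 days from start to end, counting both.
187 = 7 × 26 + 5, so there are 26 full weeks plus 5 extra days.
Each full week contributes 5 weekdays (Mon–Fri): 26 × 5 = 130.
The 5 extra days are Tue, Wed, Thu, Fri, Sat — 4 of them qualify.
Total: 130 + 4 = 134.
Holidays: 5 December 1982 (Sun); 3 March 1983 (Thu); 17 March 1983 (Thu); 20 April 1983 (Wed).
3 of the 4 holidays fall on weekdays; the rest are weekends and were already excluded.
Business days: 134 − 3 = 131.

131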